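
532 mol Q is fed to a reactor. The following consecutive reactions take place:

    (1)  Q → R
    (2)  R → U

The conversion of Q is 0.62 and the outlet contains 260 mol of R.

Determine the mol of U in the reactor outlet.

69.8 mol

Conversion of Q: Q consumed = 1ξ₁ = 0.62 × 532 → ξ₁ = 329.8 mol.
R balance: n_R = 0 + 1ξ₁ − 1ξ₂ = 260 → ξ₂ = (1·329.8 − 260)/1 = 69.84 mol.
Outlet amounts (n = n₀ + Σ ν·ξ):
  Q: 532 − 1(329.8) = 202.2
  R: 0 + 1(329.8) − 1(69.84) = 260
  U: 0 + 1(69.84) = 69.84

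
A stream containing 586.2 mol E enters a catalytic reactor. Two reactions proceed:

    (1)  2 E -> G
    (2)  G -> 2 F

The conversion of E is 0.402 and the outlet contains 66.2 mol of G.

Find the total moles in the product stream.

Conversion of E: E consumed = 2ξ₁ = 0.402 × 586.2 → ξ₁ = 117.8 mol.
G balance: n_G = 0 + 1ξ₁ − 1ξ₂ = 66.2 → ξ₂ = (1·117.8 − 66.2)/1 = 51.63 mol.
Outlet amounts (n = n₀ + Σ ν·ξ):
  E: 586.2 − 2(117.8) = 350.5
  G: 0 + 1(117.8) − 1(51.63) = 66.2
  F: 0 + 2(51.63) = 103.3
Total out = 350.5 + 66.2 + 103.3 = 520 mol.

520 mol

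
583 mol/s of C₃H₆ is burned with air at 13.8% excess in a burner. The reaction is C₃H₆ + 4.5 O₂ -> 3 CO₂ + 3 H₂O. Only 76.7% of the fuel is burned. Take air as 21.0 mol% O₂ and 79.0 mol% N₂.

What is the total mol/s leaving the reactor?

Stoichiometric O₂ = 4.5 × 583 = 2624 mol/s; O₂ fed = 2624 × 1.138 = 2986 mol/s.
N₂ fed = 2986 × 79/21 = 11230 mol/s.
Fuel reacted = 0.767 × 583 → ξ = 447.2 mol/s.
Outlet (n = n₀ + ν ξ):
  C₃H₆: 583 − 1(447.2) = 135.8
  O₂: 2986 − 4.5(447.2) = 973.3
  N₂: 11230 (inert)
  CO₂: 0 + 3(447.2) = 1341
  H₂O: 0 + 3(447.2) = 1341
Total out = 135.8 + 973.3 + 11230 + 1341 + 1341 = 15020 mol/s.

15000 mol/s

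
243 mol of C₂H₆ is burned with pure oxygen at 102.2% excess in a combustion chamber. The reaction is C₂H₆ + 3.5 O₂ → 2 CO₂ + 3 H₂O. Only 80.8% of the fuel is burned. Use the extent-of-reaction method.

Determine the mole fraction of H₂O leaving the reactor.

0.286

Stoichiometric O₂ = 3.5 × 243 = 850.5 mol; O₂ fed = 850.5 × 2.022 = 1720 mol.
Fuel reacted = 0.808 × 243 → ξ = 196.3 mol.
Outlet (n = n₀ + ν ξ):
  C₂H₆: 243 − 1(196.3) = 46.66
  O₂: 1720 − 3.5(196.3) = 1033
  CO₂: 0 + 2(196.3) = 392.7
  H₂O: 0 + 3(196.3) = 589
Total out = 2061 mol; y_H₂O = 589 / 2061 = 0.2858.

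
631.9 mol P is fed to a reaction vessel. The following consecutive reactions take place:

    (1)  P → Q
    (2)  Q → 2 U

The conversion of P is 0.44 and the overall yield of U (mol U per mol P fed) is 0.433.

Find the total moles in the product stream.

Conversion of P: P consumed = 1ξ₁ = 0.44 × 631.9 → ξ₁ = 278 mol.
Yield of U: 2ξ₂ / 631.9 = 0.433 → ξ₂ = 136.8 mol.
Outlet amounts (n = n₀ + Σ ν·ξ):
  P: 631.9 − 1(278) = 353.9
  Q: 0 + 1(278) − 1(136.8) = 141.2
  U: 0 + 2(136.8) = 273.6
Total out = 353.9 + 141.2 + 273.6 = 768.7 mol.

769 mol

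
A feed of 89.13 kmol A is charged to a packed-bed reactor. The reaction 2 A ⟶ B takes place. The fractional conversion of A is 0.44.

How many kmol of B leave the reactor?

19.6 kmol

A reacted = 0.44 × 89.13 = 39.22 kmol; ν_A = −2, so ξ = 39.22/2 = 19.61 kmol.
Outlet amounts (n = n₀ + ν ξ):
  A: 89.13 − 2(19.61) = 49.91
  B: 0 + 1(19.61) = 19.61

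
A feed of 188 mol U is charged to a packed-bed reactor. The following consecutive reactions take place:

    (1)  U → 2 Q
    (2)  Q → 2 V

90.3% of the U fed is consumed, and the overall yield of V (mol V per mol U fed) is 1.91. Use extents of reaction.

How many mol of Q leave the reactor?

160 mol

Conversion of U: U consumed = 1ξ₁ = 0.903 × 188 → ξ₁ = 169.8 mol.
Yield of V: 2ξ₂ / 188 = 1.91 → ξ₂ = 179.5 mol.
Outlet amounts (n = n₀ + Σ ν·ξ):
  U: 188 − 1(169.8) = 18.24
  Q: 0 + 2(169.8) − 1(179.5) = 160
  V: 0 + 2(179.5) = 359.1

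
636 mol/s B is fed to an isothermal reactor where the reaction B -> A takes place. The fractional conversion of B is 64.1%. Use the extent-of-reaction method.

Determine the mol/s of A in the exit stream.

408 mol/s

B reacted = 0.641 × 636 = 407.7 mol/s; ν_B = −1, so ξ = 407.7/1 = 407.7 mol/s.
Outlet amounts (n = n₀ + ν ξ):
  B: 636 − 1(407.7) = 228.3
  A: 0 + 1(407.7) = 407.7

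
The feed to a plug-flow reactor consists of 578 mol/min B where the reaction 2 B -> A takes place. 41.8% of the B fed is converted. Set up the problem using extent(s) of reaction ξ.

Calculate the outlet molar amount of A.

121 mol/min

B reacted = 0.418 × 578 = 241.6 mol/min; ν_B = −2, so ξ = 241.6/2 = 120.8 mol/min.
Outlet amounts (n = n₀ + ν ξ):
  B: 578 − 2(120.8) = 336.4
  A: 0 + 1(120.8) = 120.8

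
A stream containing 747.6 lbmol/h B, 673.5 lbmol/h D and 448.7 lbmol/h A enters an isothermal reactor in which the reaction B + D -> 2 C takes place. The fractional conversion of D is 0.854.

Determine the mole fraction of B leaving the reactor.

D reacted = 0.854 × 673.5 = 575.2 lbmol/h; ν_D = −1, so ξ = 575.2/1 = 575.2 lbmol/h.
Outlet amounts (n = n₀ + ν ξ):
  B: 747.6 − 1(575.2) = 172.4
  D: 673.5 − 1(575.2) = 98.33
  C: 0 + 2(575.2) = 1150
  A: 448.7 (inert)
Total out = 1870 lbmol/h; y_B = 172.4 / 1870 = 0.09222.

0.0922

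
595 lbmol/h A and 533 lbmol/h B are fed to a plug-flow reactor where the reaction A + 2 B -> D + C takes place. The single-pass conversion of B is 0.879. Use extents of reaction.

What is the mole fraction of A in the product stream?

B reacted = 0.879 × 533 = 468.5 lbmol/h; ν_B = −2, so ξ = 468.5/2 = 234.3 lbmol/h.
Outlet amounts (n = n₀ + ν ξ):
  A: 595 − 1(234.3) = 360.7
  B: 533 − 2(234.3) = 64.49
  D: 0 + 1(234.3) = 234.3
  C: 0 + 1(234.3) = 234.3
Total out = 893.7 lbmol/h; y_A = 360.7 / 893.7 = 0.4036.

0.404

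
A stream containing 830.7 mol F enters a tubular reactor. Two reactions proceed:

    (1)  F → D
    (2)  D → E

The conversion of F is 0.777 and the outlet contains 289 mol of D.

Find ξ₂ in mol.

ξ₂ = 356 mol

Conversion of F: F consumed = 1ξ₁ = 0.777 × 830.7 → ξ₁ = 645.5 mol.
D balance: n_D = 0 + 1ξ₁ − 1ξ₂ = 289 → ξ₂ = (1·645.5 − 289)/1 = 356.5 mol.
Outlet amounts (n = n₀ + Σ ν·ξ):
  F: 830.7 − 1(645.5) = 185.2
  D: 0 + 1(645.5) − 1(356.5) = 289
  E: 0 + 1(356.5) = 356.5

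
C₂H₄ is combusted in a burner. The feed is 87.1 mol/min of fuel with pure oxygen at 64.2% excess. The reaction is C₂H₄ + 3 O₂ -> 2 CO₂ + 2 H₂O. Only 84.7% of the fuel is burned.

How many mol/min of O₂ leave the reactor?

208 mol/min

Stoichiometric O₂ = 3 × 87.1 = 261.3 mol/min; O₂ fed = 261.3 × 1.642 = 429.1 mol/min.
Fuel reacted = 0.847 × 87.1 → ξ = 73.77 mol/min.
Outlet (n = n₀ + ν ξ):
  C₂H₄: 87.1 − 1(73.77) = 13.33
  O₂: 429.1 − 3(73.77) = 207.7
  CO₂: 0 + 2(73.77) = 147.5
  H₂O: 0 + 2(73.77) = 147.5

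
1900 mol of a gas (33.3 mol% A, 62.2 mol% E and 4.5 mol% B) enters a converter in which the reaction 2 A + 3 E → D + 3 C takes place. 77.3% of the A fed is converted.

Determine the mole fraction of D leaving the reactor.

0.148

A reacted = 0.773 × 632.7 = 489.1 mol; ν_A = −2, so ξ = 489.1/2 = 244.5 mol.
Outlet amounts (n = n₀ + ν ξ):
  A: 632.7 − 2(244.5) = 143.6
  E: 1182 − 3(244.5) = 448.2
  D: 0 + 1(244.5) = 244.5
  C: 0 + 3(244.5) = 733.6
  B: 85.5 (inert)
Total out = 1655 mol; y_D = 244.5 / 1655 = 0.1477.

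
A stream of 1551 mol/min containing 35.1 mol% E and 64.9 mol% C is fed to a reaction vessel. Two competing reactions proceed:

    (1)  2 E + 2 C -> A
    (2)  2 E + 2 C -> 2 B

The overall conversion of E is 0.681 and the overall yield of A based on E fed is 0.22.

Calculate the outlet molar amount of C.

Yield of A: 1ξ₁ / 544.4 = 0.22 → ξ₁ = 119.8 mol/min.
Conversion of E: 2ξ₁ + 2ξ₂ = 0.681 × 544.4 = 370.7 → ξ₂ = 65.6 mol/min.
Outlet amounts (n = n₀ + Σ ν·ξ):
  E: 544.4 − 2(119.8) − 2(65.6) = 173.7
  C: 1007 − 2(119.8) − 2(65.6) = 635.9
  A: 0 + 1(119.8) = 119.8
  B: 0 + 2(65.6) = 131.2

636 mol/min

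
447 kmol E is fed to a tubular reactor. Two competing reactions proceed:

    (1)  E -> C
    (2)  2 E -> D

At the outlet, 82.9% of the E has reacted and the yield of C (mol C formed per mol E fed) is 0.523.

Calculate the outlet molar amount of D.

Yield of C: 1ξ₁ / 447 = 0.523 → ξ₁ = 233.8 kmol.
Conversion of E: 1ξ₁ + 2ξ₂ = 0.829 × 447 = 370.6 → ξ₂ = 68.39 kmol.
Outlet amounts (n = n₀ + Σ ν·ξ):
  E: 447 − 1(233.8) − 2(68.39) = 76.44
  C: 0 + 1(233.8) = 233.8
  D: 0 + 1(68.39) = 68.39

68.4 kmol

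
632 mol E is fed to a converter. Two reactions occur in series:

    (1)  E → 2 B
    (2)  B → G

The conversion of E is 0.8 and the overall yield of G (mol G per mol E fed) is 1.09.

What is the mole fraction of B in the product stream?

Conversion of E: E consumed = 1ξ₁ = 0.8 × 632 → ξ₁ = 505.6 mol.
Yield of G: 1ξ₂ / 632 = 1.09 → ξ₂ = 688.9 mol.
Outlet amounts (n = n₀ + Σ ν·ξ):
  E: 632 − 1(505.6) = 126.4
  B: 0 + 2(505.6) − 1(688.9) = 322.3
  G: 0 + 1(688.9) = 688.9
Total out = 1138 mol; y_B = 322.3 / 1138 = 0.2833.

0.283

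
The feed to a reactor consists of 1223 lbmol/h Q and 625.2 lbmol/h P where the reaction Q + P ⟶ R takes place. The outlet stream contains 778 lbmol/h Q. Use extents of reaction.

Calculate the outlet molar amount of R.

445 lbmol/h

For Q: n = n₀ − 1ξ → 778 = 1223 − 1ξ, giving ξ = 445 lbmol/h.
Outlet amounts (n = n₀ + ν ξ):
  Q: 1223 − 1(445) = 778
  P: 625.2 − 1(445) = 180.2
  R: 0 + 1(445) = 445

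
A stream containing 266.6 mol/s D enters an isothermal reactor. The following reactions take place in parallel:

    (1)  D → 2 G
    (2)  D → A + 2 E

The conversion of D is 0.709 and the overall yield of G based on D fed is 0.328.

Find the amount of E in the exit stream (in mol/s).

Yield of G: 2ξ₁ / 266.6 = 0.328 → ξ₁ = 43.72 mol/s.
Conversion of D: 1ξ₁ + 1ξ₂ = 0.709 × 266.6 = 189 → ξ₂ = 145.3 mol/s.
Outlet amounts (n = n₀ + Σ ν·ξ):
  D: 266.6 − 1(43.72) − 1(145.3) = 77.58
  G: 0 + 2(43.72) = 87.44
  A: 0 + 1(145.3) = 145.3
  E: 0 + 2(145.3) = 290.6

291 mol/s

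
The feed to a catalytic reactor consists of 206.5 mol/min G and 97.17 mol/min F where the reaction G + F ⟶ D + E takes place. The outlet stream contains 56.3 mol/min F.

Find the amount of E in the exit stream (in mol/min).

For F: n = n₀ − 1ξ → 56.3 = 97.17 − 1ξ, giving ξ = 40.87 mol/min.
Outlet amounts (n = n₀ + ν ξ):
  G: 206.5 − 1(40.87) = 165.6
  F: 97.17 − 1(40.87) = 56.3
  D: 0 + 1(40.87) = 40.87
  E: 0 + 1(40.87) = 40.87

40.9 mol/min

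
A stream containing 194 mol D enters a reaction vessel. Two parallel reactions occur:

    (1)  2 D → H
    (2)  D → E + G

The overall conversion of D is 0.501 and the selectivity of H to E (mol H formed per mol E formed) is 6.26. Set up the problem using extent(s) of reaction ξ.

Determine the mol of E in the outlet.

7.19 mol

Conversion of D: D consumed = 0.501 × 194 = 97.19 mol = 2ξ₁ + 1ξ₂.
Selectivity: 1ξ₁ / (1ξ₂) = 6.26 → ξ₁ = 6.26 ξ₂.
Substitute: (2·6.26 + 1) ξ₂ = 97.19 → ξ₂ = 7.189 mol, ξ₁ = 45 mol.
Outlet amounts (n = n₀ + Σ ν·ξ):
  D: 194 − 2(45) − 1(7.189) = 96.81
  H: 0 + 1(45) = 45
  E: 0 + 1(7.189) = 7.189
  G: 0 + 1(7.189) = 7.189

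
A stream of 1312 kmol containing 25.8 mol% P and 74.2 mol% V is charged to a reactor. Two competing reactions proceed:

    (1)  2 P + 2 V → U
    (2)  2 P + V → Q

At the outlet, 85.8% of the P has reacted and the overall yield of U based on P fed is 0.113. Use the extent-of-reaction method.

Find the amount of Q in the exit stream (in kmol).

107 kmol

Yield of U: 1ξ₁ / 338.5 = 0.113 → ξ₁ = 38.25 kmol.
Conversion of P: 2ξ₁ + 2ξ₂ = 0.858 × 338.5 = 290.4 → ξ₂ = 107 kmol.
Outlet amounts (n = n₀ + Σ ν·ξ):
  P: 338.5 − 2(38.25) − 2(107) = 48.07
  V: 973.5 − 2(38.25) − 1(107) = 790
  U: 0 + 1(38.25) = 38.25
  Q: 0 + 1(107) = 107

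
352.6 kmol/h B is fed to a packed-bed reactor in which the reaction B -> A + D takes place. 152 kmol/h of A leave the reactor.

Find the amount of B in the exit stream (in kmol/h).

201 kmol/h

For A: n = n₀ + 1ξ → 152 = 0 + 1ξ, giving ξ = 152 kmol/h.
Outlet amounts (n = n₀ + ν ξ):
  B: 352.6 − 1(152) = 200.6
  A: 0 + 1(152) = 152
  D: 0 + 1(152) = 152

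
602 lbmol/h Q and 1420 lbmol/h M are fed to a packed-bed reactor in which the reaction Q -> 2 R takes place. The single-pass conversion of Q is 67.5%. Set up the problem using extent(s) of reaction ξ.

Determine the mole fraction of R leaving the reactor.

Q reacted = 0.675 × 602 = 406.4 lbmol/h; ν_Q = −1, so ξ = 406.4/1 = 406.4 lbmol/h.
Outlet amounts (n = n₀ + ν ξ):
  Q: 602 − 1(406.4) = 195.6
  R: 0 + 2(406.4) = 812.7
  M: 1420 (inert)
Total out = 2428 lbmol/h; y_R = 812.7 / 2428 = 0.3347.

0.335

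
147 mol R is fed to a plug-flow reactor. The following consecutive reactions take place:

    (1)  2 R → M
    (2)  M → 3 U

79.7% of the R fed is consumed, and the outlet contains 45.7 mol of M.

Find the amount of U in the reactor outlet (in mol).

38.6 mol

Conversion of R: R consumed = 2ξ₁ = 0.797 × 147 → ξ₁ = 58.58 mol.
M balance: n_M = 0 + 1ξ₁ − 1ξ₂ = 45.7 → ξ₂ = (1·58.58 − 45.7)/1 = 12.88 mol.
Outlet amounts (n = n₀ + Σ ν·ξ):
  R: 147 − 2(58.58) = 29.84
  M: 0 + 1(58.58) − 1(12.88) = 45.7
  U: 0 + 3(12.88) = 38.64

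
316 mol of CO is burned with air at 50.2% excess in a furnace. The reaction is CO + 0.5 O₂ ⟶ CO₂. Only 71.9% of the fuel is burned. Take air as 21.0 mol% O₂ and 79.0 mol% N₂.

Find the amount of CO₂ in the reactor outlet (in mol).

227 mol

Stoichiometric O₂ = 0.5 × 316 = 158 mol; O₂ fed = 158 × 1.502 = 237.3 mol.
N₂ fed = 237.3 × 79/21 = 892.8 mol.
Fuel reacted = 0.719 × 316 → ξ = 227.2 mol.
Outlet (n = n₀ + ν ξ):
  CO: 316 − 1(227.2) = 88.8
  O₂: 237.3 − 0.5(227.2) = 123.7
  N₂: 892.8 (inert)
  CO₂: 0 + 1(227.2) = 227.2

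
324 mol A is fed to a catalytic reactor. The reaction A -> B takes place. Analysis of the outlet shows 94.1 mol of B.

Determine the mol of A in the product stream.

230 mol

For B: n = n₀ + 1ξ → 94.1 = 0 + 1ξ, giving ξ = 94.1 mol.
Outlet amounts (n = n₀ + ν ξ):
  A: 324 − 1(94.1) = 229.9
  B: 0 + 1(94.1) = 94.1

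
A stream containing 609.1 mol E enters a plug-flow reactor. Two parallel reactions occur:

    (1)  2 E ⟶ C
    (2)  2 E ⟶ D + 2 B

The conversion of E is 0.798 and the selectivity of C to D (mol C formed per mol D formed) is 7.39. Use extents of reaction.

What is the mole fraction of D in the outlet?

Conversion of E: E consumed = 0.798 × 609.1 = 486.1 mol = 2ξ₁ + 2ξ₂.
Selectivity: 1ξ₁ / (1ξ₂) = 7.39 → ξ₁ = 7.39 ξ₂.
Substitute: (2·7.39 + 2) ξ₂ = 486.1 → ξ₂ = 28.97 mol, ξ₁ = 214.1 mol.
Outlet amounts (n = n₀ + Σ ν·ξ):
  E: 609.1 − 2(214.1) − 2(28.97) = 123
  C: 0 + 1(214.1) = 214.1
  D: 0 + 1(28.97) = 28.97
  B: 0 + 2(28.97) = 57.93
Total out = 424 mol; y_D = 28.97 / 424 = 0.06832.

0.0683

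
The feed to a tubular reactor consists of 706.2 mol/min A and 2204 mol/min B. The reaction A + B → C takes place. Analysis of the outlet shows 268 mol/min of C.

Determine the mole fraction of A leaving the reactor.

For C: n = n₀ + 1ξ → 268 = 0 + 1ξ, giving ξ = 268 mol/min.
Outlet amounts (n = n₀ + ν ξ):
  A: 706.2 − 1(268) = 438.2
  B: 2204 − 1(268) = 1936
  C: 0 + 1(268) = 268
Total out = 2642 mol/min; y_A = 438.2 / 2642 = 0.1658.

0.166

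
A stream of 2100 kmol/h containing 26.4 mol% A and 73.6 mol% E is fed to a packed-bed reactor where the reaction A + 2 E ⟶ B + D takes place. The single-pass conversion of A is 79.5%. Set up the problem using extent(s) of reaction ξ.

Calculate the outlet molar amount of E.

A reacted = 0.795 × 554.4 = 440.7 kmol/h; ν_A = −1, so ξ = 440.7/1 = 440.7 kmol/h.
Outlet amounts (n = n₀ + ν ξ):
  A: 554.4 − 1(440.7) = 113.7
  E: 1546 − 2(440.7) = 664.1
  B: 0 + 1(440.7) = 440.7
  D: 0 + 1(440.7) = 440.7

664 kmol/h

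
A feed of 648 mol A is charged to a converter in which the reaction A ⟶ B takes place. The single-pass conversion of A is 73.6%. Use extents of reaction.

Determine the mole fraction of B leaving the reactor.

0.736

A reacted = 0.736 × 648 = 476.9 mol; ν_A = −1, so ξ = 476.9/1 = 476.9 mol.
Outlet amounts (n = n₀ + ν ξ):
  A: 648 − 1(476.9) = 171.1
  B: 0 + 1(476.9) = 476.9
Total out = 648 mol; y_B = 476.9 / 648 = 0.736.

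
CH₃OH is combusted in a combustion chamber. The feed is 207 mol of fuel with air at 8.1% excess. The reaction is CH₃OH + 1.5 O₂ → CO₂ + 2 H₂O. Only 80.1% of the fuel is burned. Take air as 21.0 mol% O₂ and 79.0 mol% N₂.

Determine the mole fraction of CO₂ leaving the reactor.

0.0878

Stoichiometric O₂ = 1.5 × 207 = 310.5 mol; O₂ fed = 310.5 × 1.081 = 335.7 mol.
N₂ fed = 335.7 × 79/21 = 1263 mol.
Fuel reacted = 0.801 × 207 → ξ = 165.8 mol.
Outlet (n = n₀ + ν ξ):
  CH₃OH: 207 − 1(165.8) = 41.19
  O₂: 335.7 − 1.5(165.8) = 86.94
  N₂: 1263 (inert)
  CO₂: 0 + 1(165.8) = 165.8
  H₂O: 0 + 2(165.8) = 331.6
Total out = 1888 mol; y_CO₂ = 165.8 / 1888 = 0.08781.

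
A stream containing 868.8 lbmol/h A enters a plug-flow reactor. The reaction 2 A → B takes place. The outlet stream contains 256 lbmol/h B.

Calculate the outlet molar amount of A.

357 lbmol/h

For B: n = n₀ + 1ξ → 256 = 0 + 1ξ, giving ξ = 256 lbmol/h.
Outlet amounts (n = n₀ + ν ξ):
  A: 868.8 − 2(256) = 356.8
  B: 0 + 1(256) = 256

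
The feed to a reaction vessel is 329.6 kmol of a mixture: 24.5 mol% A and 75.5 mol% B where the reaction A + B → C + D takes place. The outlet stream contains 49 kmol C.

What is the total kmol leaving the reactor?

For C: n = n₀ + 1ξ → 49 = 0 + 1ξ, giving ξ = 49 kmol.
Outlet amounts (n = n₀ + ν ξ):
  A: 80.75 − 1(49) = 31.75
  B: 248.8 − 1(49) = 199.8
  C: 0 + 1(49) = 49
  D: 0 + 1(49) = 49
Total out = 31.75 + 199.8 + 49 + 49 = 329.6 kmol.

330 kmol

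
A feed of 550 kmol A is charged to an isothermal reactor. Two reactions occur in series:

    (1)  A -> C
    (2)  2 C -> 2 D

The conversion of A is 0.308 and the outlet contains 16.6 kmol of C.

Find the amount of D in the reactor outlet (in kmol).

Conversion of A: A consumed = 1ξ₁ = 0.308 × 550 → ξ₁ = 169.4 kmol.
C balance: n_C = 0 + 1ξ₁ − 2ξ₂ = 16.6 → ξ₂ = (1·169.4 − 16.6)/2 = 76.4 kmol.
Outlet amounts (n = n₀ + Σ ν·ξ):
  A: 550 − 1(169.4) = 380.6
  C: 0 + 1(169.4) − 2(76.4) = 16.6
  D: 0 + 2(76.4) = 152.8

153 kmol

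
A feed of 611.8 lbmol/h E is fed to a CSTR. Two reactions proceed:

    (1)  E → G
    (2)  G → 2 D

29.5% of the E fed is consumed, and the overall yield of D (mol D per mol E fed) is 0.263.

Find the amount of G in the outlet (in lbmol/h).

100 lbmol/h

Conversion of E: E consumed = 1ξ₁ = 0.295 × 611.8 → ξ₁ = 180.5 lbmol/h.
Yield of D: 2ξ₂ / 611.8 = 0.263 → ξ₂ = 80.45 lbmol/h.
Outlet amounts (n = n₀ + Σ ν·ξ):
  E: 611.8 − 1(180.5) = 431.3
  G: 0 + 1(180.5) − 1(80.45) = 100
  D: 0 + 2(80.45) = 160.9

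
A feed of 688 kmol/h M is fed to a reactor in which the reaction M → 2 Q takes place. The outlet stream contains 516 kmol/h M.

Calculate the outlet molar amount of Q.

344 kmol/h

For M: n = n₀ − 1ξ → 516 = 688 − 1ξ, giving ξ = 172 kmol/h.
Outlet amounts (n = n₀ + ν ξ):
  M: 688 − 1(172) = 516
  Q: 0 + 2(172) = 344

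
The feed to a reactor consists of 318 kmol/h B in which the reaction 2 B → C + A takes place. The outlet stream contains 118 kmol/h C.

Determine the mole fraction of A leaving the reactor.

For C: n = n₀ + 1ξ → 118 = 0 + 1ξ, giving ξ = 118 kmol/h.
Outlet amounts (n = n₀ + ν ξ):
  B: 318 − 2(118) = 82
  C: 0 + 1(118) = 118
  A: 0 + 1(118) = 118
Total out = 318 kmol/h; y_A = 118 / 318 = 0.3711.

0.371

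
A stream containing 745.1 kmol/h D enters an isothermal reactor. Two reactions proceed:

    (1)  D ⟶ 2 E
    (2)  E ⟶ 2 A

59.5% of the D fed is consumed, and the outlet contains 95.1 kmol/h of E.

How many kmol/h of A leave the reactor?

Conversion of D: D consumed = 1ξ₁ = 0.595 × 745.1 → ξ₁ = 443.3 kmol/h.
E balance: n_E = 0 + 2ξ₁ − 1ξ₂ = 95.1 → ξ₂ = (2·443.3 − 95.1)/1 = 791.6 kmol/h.
Outlet amounts (n = n₀ + Σ ν·ξ):
  D: 745.1 − 1(443.3) = 301.8
  E: 0 + 2(443.3) − 1(791.6) = 95.1
  A: 0 + 2(791.6) = 1583

1580 kmol/h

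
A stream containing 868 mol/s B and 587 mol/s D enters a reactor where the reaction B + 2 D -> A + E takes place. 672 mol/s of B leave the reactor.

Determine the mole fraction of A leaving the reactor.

0.156

For B: n = n₀ − 1ξ → 672 = 868 − 1ξ, giving ξ = 196 mol/s.
Outlet amounts (n = n₀ + ν ξ):
  B: 868 − 1(196) = 672
  D: 587 − 2(196) = 195
  A: 0 + 1(196) = 196
  E: 0 + 1(196) = 196
Total out = 1259 mol/s; y_A = 196 / 1259 = 0.1557.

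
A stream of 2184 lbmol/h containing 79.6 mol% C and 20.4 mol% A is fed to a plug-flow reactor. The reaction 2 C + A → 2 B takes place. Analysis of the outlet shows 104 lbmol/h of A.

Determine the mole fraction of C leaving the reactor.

For A: n = n₀ − 1ξ → 104 = 445.5 − 1ξ, giving ξ = 341.5 lbmol/h.
Outlet amounts (n = n₀ + ν ξ):
  C: 1738 − 2(341.5) = 1055
  A: 445.5 − 1(341.5) = 104
  B: 0 + 2(341.5) = 683.1
Total out = 1842 lbmol/h; y_C = 1055 / 1842 = 0.5728.

0.573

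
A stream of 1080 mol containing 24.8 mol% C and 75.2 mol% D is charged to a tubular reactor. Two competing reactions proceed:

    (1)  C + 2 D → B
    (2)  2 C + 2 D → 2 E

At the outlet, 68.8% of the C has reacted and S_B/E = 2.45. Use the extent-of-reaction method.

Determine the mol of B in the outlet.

Conversion of C: C consumed = 0.688 × 267.8 = 184.3 mol = 1ξ₁ + 2ξ₂.
Selectivity: 1ξ₁ / (2ξ₂) = 2.45 → ξ₁ = 4.9 ξ₂.
Substitute: (1·4.9 + 2) ξ₂ = 184.3 → ξ₂ = 26.71 mol, ξ₁ = 130.9 mol.
Outlet amounts (n = n₀ + Σ ν·ξ):
  C: 267.8 − 1(130.9) − 2(26.71) = 83.57
  D: 812.2 − 2(130.9) − 2(26.71) = 497
  B: 0 + 1(130.9) = 130.9
  E: 0 + 2(26.71) = 53.41

131 mol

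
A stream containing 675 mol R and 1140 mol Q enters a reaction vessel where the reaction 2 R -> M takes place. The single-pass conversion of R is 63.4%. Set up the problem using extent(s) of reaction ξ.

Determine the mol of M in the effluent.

R reacted = 0.634 × 675 = 427.9 mol; ν_R = −2, so ξ = 427.9/2 = 214 mol.
Outlet amounts (n = n₀ + ν ξ):
  R: 675 − 2(214) = 247.1
  M: 0 + 1(214) = 214
  Q: 1140 (inert)

214 mol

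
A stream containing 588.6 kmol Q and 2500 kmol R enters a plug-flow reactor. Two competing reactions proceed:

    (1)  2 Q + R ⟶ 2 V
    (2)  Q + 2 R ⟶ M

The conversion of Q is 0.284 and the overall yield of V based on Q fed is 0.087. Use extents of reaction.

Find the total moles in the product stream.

Yield of V: 2ξ₁ / 588.6 = 0.087 → ξ₁ = 25.6 kmol.
Conversion of Q: 2ξ₁ + 1ξ₂ = 0.284 × 588.6 = 167.2 → ξ₂ = 116 kmol.
Outlet amounts (n = n₀ + Σ ν·ξ):
  Q: 588.6 − 2(25.6) − 1(116) = 421.4
  R: 2500 − 1(25.6) − 2(116) = 2242
  V: 0 + 2(25.6) = 51.21
  M: 0 + 1(116) = 116
Total out = 421.4 + 2242 + 51.21 + 116 = 2831 kmol.

2830 kmol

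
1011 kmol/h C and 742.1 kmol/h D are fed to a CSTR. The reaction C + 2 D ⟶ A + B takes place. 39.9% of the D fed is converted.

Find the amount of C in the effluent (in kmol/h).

863 kmol/h

D reacted = 0.399 × 742.1 = 296.1 kmol/h; ν_D = −2, so ξ = 296.1/2 = 148 kmol/h.
Outlet amounts (n = n₀ + ν ξ):
  C: 1011 − 1(148) = 863
  D: 742.1 − 2(148) = 446
  A: 0 + 1(148) = 148
  B: 0 + 1(148) = 148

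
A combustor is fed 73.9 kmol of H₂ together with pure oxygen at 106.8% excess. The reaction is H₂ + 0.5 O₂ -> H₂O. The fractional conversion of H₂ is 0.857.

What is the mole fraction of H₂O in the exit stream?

0.534

Stoichiometric O₂ = 0.5 × 73.9 = 36.95 kmol; O₂ fed = 36.95 × 2.068 = 76.41 kmol.
Fuel reacted = 0.857 × 73.9 → ξ = 63.33 kmol.
Outlet (n = n₀ + ν ξ):
  H₂: 73.9 − 1(63.33) = 10.57
  O₂: 76.41 − 0.5(63.33) = 44.75
  H₂O: 0 + 1(63.33) = 63.33
Total out = 118.6 kmol; y_H₂O = 63.33 / 118.6 = 0.5338.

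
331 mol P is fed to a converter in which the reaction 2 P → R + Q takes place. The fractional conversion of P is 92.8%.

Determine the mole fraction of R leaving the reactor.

0.464

P reacted = 0.928 × 331 = 307.2 mol; ν_P = −2, so ξ = 307.2/2 = 153.6 mol.
Outlet amounts (n = n₀ + ν ξ):
  P: 331 − 2(153.6) = 23.83
  R: 0 + 1(153.6) = 153.6
  Q: 0 + 1(153.6) = 153.6
Total out = 331 mol; y_R = 153.6 / 331 = 0.464.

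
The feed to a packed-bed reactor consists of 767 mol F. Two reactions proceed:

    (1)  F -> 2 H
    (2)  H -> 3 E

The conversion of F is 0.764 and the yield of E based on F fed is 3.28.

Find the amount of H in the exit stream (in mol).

Conversion of F: F consumed = 1ξ₁ = 0.764 × 767 → ξ₁ = 586 mol.
Yield of E: 3ξ₂ / 767 = 3.28 → ξ₂ = 838.6 mol.
Outlet amounts (n = n₀ + Σ ν·ξ):
  F: 767 − 1(586) = 181
  H: 0 + 2(586) − 1(838.6) = 333.4
  E: 0 + 3(838.6) = 2516

333 mol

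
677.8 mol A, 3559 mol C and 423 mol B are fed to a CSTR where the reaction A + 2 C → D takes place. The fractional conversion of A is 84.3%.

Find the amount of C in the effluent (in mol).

A reacted = 0.843 × 677.8 = 571.4 mol; ν_A = −1, so ξ = 571.4/1 = 571.4 mol.
Outlet amounts (n = n₀ + ν ξ):
  A: 677.8 − 1(571.4) = 106.4
  C: 3559 − 2(571.4) = 2416
  D: 0 + 1(571.4) = 571.4
  B: 423 (inert)

2420 mol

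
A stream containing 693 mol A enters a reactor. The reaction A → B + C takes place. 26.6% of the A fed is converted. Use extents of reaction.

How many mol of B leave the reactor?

A reacted = 0.266 × 693 = 184.3 mol; ν_A = −1, so ξ = 184.3/1 = 184.3 mol.
Outlet amounts (n = n₀ + ν ξ):
  A: 693 − 1(184.3) = 508.7
  B: 0 + 1(184.3) = 184.3
  C: 0 + 1(184.3) = 184.3

184 mol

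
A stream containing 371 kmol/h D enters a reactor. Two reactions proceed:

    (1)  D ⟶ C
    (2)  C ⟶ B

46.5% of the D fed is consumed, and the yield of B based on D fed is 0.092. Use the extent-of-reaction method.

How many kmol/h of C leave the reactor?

138 kmol/h

Conversion of D: D consumed = 1ξ₁ = 0.465 × 371 → ξ₁ = 172.5 kmol/h.
Yield of B: 1ξ₂ / 371 = 0.092 → ξ₂ = 34.13 kmol/h.
Outlet amounts (n = n₀ + Σ ν·ξ):
  D: 371 − 1(172.5) = 198.5
  C: 0 + 1(172.5) − 1(34.13) = 138.4
  B: 0 + 1(34.13) = 34.13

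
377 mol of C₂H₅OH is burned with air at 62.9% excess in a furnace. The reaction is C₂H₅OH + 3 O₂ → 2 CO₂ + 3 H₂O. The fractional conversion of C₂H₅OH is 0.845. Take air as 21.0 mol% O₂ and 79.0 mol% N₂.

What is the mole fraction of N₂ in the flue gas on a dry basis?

Stoichiometric O₂ = 3 × 377 = 1131 mol; O₂ fed = 1131 × 1.629 = 1842 mol.
N₂ fed = 1842 × 79/21 = 6931 mol.
Fuel reacted = 0.845 × 377 → ξ = 318.6 mol.
Outlet (n = n₀ + ν ξ):
  C₂H₅OH: 377 − 1(318.6) = 58.44
  O₂: 1842 − 3(318.6) = 886.7
  N₂: 6931 (inert)
  CO₂: 0 + 2(318.6) = 637.1
  H₂O: 0 + 3(318.6) = 955.7
Dry total = 8513 mol; y_N₂ (dry) = 6931 / 8513 = 0.8141.

0.814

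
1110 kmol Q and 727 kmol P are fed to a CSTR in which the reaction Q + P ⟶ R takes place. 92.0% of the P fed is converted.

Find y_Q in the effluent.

0.378

P reacted = 0.92 × 727 = 668.8 kmol; ν_P = −1, so ξ = 668.8/1 = 668.8 kmol.
Outlet amounts (n = n₀ + ν ξ):
  Q: 1110 − 1(668.8) = 441.2
  P: 727 − 1(668.8) = 58.16
  R: 0 + 1(668.8) = 668.8
Total out = 1168 kmol; y_Q = 441.2 / 1168 = 0.3777.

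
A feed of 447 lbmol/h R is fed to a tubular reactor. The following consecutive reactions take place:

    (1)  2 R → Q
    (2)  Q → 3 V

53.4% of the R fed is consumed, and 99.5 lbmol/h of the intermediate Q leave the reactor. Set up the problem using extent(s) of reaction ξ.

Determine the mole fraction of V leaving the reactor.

0.162

Conversion of R: R consumed = 2ξ₁ = 0.534 × 447 → ξ₁ = 119.3 lbmol/h.
Q balance: n_Q = 0 + 1ξ₁ − 1ξ₂ = 99.5 → ξ₂ = (1·119.3 − 99.5)/1 = 19.85 lbmol/h.
Outlet amounts (n = n₀ + Σ ν·ξ):
  R: 447 − 2(119.3) = 208.3
  Q: 0 + 1(119.3) − 1(19.85) = 99.5
  V: 0 + 3(19.85) = 59.55
Total out = 367.3 lbmol/h; y_V = 59.55 / 367.3 = 0.1621.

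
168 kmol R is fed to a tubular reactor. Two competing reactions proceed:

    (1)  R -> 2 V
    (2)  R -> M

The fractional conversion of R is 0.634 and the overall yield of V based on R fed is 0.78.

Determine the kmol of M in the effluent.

41 kmol

Yield of V: 2ξ₁ / 168 = 0.78 → ξ₁ = 65.52 kmol.
Conversion of R: 1ξ₁ + 1ξ₂ = 0.634 × 168 = 106.5 → ξ₂ = 40.99 kmol.
Outlet amounts (n = n₀ + Σ ν·ξ):
  R: 168 − 1(65.52) − 1(40.99) = 61.49
  V: 0 + 2(65.52) = 131
  M: 0 + 1(40.99) = 40.99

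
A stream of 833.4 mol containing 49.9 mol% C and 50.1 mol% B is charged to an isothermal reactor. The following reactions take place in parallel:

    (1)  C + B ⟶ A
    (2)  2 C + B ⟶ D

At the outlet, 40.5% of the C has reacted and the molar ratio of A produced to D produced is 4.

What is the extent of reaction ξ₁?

ξ₁ = 112 mol

Conversion of C: C consumed = 0.405 × 415.9 = 168.4 mol = 1ξ₁ + 2ξ₂.
Selectivity: 1ξ₁ / (1ξ₂) = 4 → ξ₁ = 4 ξ₂.
Substitute: (1·4 + 2) ξ₂ = 168.4 → ξ₂ = 28.07 mol, ξ₁ = 112.3 mol.
Outlet amounts (n = n₀ + Σ ν·ξ):
  C: 415.9 − 1(112.3) − 2(28.07) = 247.4
  B: 417.5 − 1(112.3) − 1(28.07) = 277.2
  A: 0 + 1(112.3) = 112.3
  D: 0 + 1(28.07) = 28.07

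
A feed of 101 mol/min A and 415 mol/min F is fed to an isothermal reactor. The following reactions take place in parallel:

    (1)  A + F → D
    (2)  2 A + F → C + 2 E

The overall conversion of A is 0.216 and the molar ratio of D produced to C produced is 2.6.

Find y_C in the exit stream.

Conversion of A: A consumed = 0.216 × 101 = 21.82 mol/min = 1ξ₁ + 2ξ₂.
Selectivity: 1ξ₁ / (1ξ₂) = 2.6 → ξ₁ = 2.6 ξ₂.
Substitute: (1·2.6 + 2) ξ₂ = 21.82 → ξ₂ = 4.743 mol/min, ξ₁ = 12.33 mol/min.
Outlet amounts (n = n₀ + Σ ν·ξ):
  A: 101 − 1(12.33) − 2(4.743) = 79.18
  F: 415 − 1(12.33) − 1(4.743) = 397.9
  D: 0 + 1(12.33) = 12.33
  C: 0 + 1(4.743) = 4.743
  E: 0 + 2(4.743) = 9.485
Total out = 503.7 mol/min; y_C = 4.743 / 503.7 = 0.009416.

0.00942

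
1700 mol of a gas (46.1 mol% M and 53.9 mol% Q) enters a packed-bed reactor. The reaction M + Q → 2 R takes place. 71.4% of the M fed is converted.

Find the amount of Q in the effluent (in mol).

357 mol

M reacted = 0.714 × 783.7 = 559.6 mol; ν_M = −1, so ξ = 559.6/1 = 559.6 mol.
Outlet amounts (n = n₀ + ν ξ):
  M: 783.7 − 1(559.6) = 224.1
  Q: 916.3 − 1(559.6) = 356.7
  R: 0 + 2(559.6) = 1119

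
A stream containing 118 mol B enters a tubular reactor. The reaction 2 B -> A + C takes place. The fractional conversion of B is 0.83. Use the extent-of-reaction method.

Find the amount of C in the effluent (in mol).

49 mol

B reacted = 0.83 × 118 = 97.94 mol; ν_B = −2, so ξ = 97.94/2 = 48.97 mol.
Outlet amounts (n = n₀ + ν ξ):
  B: 118 − 2(48.97) = 20.06
  A: 0 + 1(48.97) = 48.97
  C: 0 + 1(48.97) = 48.97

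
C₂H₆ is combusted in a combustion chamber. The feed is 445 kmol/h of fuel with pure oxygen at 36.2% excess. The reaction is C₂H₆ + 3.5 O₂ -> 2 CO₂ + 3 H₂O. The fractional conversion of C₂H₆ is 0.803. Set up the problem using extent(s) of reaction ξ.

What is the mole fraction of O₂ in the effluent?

0.317

Stoichiometric O₂ = 3.5 × 445 = 1558 kmol/h; O₂ fed = 1558 × 1.362 = 2121 kmol/h.
Fuel reacted = 0.803 × 445 → ξ = 357.3 kmol/h.
Outlet (n = n₀ + ν ξ):
  C₂H₆: 445 − 1(357.3) = 87.66
  O₂: 2121 − 3.5(357.3) = 870.6
  CO₂: 0 + 2(357.3) = 714.7
  H₂O: 0 + 3(357.3) = 1072
Total out = 2745 kmol/h; y_O₂ = 870.6 / 2745 = 0.3172.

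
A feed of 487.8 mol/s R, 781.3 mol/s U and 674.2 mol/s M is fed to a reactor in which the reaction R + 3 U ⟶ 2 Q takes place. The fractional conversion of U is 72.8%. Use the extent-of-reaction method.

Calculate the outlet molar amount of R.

298 mol/s

U reacted = 0.728 × 781.3 = 568.8 mol/s; ν_U = −3, so ξ = 568.8/3 = 189.6 mol/s.
Outlet amounts (n = n₀ + ν ξ):
  R: 487.8 − 1(189.6) = 298.2
  U: 781.3 − 3(189.6) = 212.5
  Q: 0 + 2(189.6) = 379.2
  M: 674.2 (inert)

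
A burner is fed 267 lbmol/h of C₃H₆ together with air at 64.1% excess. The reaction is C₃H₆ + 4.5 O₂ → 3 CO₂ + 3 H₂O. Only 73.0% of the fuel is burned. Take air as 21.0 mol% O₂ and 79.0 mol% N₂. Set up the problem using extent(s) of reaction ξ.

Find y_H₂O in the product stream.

Stoichiometric O₂ = 4.5 × 267 = 1202 lbmol/h; O₂ fed = 1202 × 1.641 = 1972 lbmol/h.
N₂ fed = 1972 × 79/21 = 7417 lbmol/h.
Fuel reacted = 0.73 × 267 → ξ = 194.9 lbmol/h.
Outlet (n = n₀ + ν ξ):
  C₃H₆: 267 − 1(194.9) = 72.09
  O₂: 1972 − 4.5(194.9) = 1095
  N₂: 7417 (inert)
  CO₂: 0 + 3(194.9) = 584.7
  H₂O: 0 + 3(194.9) = 584.7
Total out = 9753 lbmol/h; y_H₂O = 584.7 / 9753 = 0.05995.

0.06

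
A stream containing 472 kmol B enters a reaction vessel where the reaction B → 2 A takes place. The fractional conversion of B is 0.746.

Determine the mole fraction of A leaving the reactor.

0.855

B reacted = 0.746 × 472 = 352.1 kmol; ν_B = −1, so ξ = 352.1/1 = 352.1 kmol.
Outlet amounts (n = n₀ + ν ξ):
  B: 472 − 1(352.1) = 119.9
  A: 0 + 2(352.1) = 704.2
Total out = 824.1 kmol; y_A = 704.2 / 824.1 = 0.8545.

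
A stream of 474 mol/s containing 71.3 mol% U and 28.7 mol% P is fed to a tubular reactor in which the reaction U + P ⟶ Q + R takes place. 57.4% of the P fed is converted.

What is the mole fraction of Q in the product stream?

P reacted = 0.574 × 136 = 78.09 mol/s; ν_P = −1, so ξ = 78.09/1 = 78.09 mol/s.
Outlet amounts (n = n₀ + ν ξ):
  U: 338 − 1(78.09) = 259.9
  P: 136 − 1(78.09) = 57.95
  Q: 0 + 1(78.09) = 78.09
  R: 0 + 1(78.09) = 78.09
Total out = 474 mol/s; y_Q = 78.09 / 474 = 0.1647.

0.165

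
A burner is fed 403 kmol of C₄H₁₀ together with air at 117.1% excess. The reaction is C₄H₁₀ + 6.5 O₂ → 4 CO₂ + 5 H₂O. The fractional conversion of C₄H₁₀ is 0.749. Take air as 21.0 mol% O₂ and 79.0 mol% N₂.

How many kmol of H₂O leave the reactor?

Stoichiometric O₂ = 6.5 × 403 = 2620 kmol; O₂ fed = 2620 × 2.171 = 5687 kmol.
N₂ fed = 5687 × 79/21 = 21390 kmol.
Fuel reacted = 0.749 × 403 → ξ = 301.8 kmol.
Outlet (n = n₀ + ν ξ):
  C₄H₁₀: 403 − 1(301.8) = 101.2
  O₂: 5687 − 6.5(301.8) = 3725
  N₂: 21390 (inert)
  CO₂: 0 + 4(301.8) = 1207
  H₂O: 0 + 5(301.8) = 1509

1510 kmol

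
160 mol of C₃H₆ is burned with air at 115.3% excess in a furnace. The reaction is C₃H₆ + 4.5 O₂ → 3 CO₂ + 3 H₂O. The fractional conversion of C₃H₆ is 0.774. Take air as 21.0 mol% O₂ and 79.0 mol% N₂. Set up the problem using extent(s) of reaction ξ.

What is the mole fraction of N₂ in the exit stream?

Stoichiometric O₂ = 4.5 × 160 = 720 mol; O₂ fed = 720 × 2.153 = 1550 mol.
N₂ fed = 1550 × 79/21 = 5832 mol.
Fuel reacted = 0.774 × 160 → ξ = 123.8 mol.
Outlet (n = n₀ + ν ξ):
  C₃H₆: 160 − 1(123.8) = 36.16
  O₂: 1550 − 4.5(123.8) = 992.9
  N₂: 5832 (inert)
  CO₂: 0 + 3(123.8) = 371.5
  H₂O: 0 + 3(123.8) = 371.5
Total out = 7604 mol; y_N₂ = 5832 / 7604 = 0.7669.

0.767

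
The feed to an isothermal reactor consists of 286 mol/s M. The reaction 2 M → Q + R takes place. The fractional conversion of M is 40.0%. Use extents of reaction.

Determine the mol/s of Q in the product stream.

M reacted = 0.4 × 286 = 114.4 mol/s; ν_M = −2, so ξ = 114.4/2 = 57.2 mol/s.
Outlet amounts (n = n₀ + ν ξ):
  M: 286 − 2(57.2) = 171.6
  Q: 0 + 1(57.2) = 57.2
  R: 0 + 1(57.2) = 57.2

57.2 mol/s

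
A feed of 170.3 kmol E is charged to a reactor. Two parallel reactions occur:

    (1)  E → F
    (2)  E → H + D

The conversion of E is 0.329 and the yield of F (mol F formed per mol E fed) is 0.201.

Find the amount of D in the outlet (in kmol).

21.8 kmol

Yield of F: 1ξ₁ / 170.3 = 0.201 → ξ₁ = 34.23 kmol.
Conversion of E: 1ξ₁ + 1ξ₂ = 0.329 × 170.3 = 56.03 → ξ₂ = 21.8 kmol.
Outlet amounts (n = n₀ + Σ ν·ξ):
  E: 170.3 − 1(34.23) − 1(21.8) = 114.3
  F: 0 + 1(34.23) = 34.23
  H: 0 + 1(21.8) = 21.8
  D: 0 + 1(21.8) = 21.8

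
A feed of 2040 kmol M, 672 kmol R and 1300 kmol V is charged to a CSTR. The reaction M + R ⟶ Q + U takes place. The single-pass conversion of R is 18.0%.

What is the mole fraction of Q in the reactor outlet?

0.0301

R reacted = 0.18 × 672 = 121 kmol; ν_R = −1, so ξ = 121/1 = 121 kmol.
Outlet amounts (n = n₀ + ν ξ):
  M: 2040 − 1(121) = 1919
  R: 672 − 1(121) = 551
  Q: 0 + 1(121) = 121
  U: 0 + 1(121) = 121
  V: 1300 (inert)
Total out = 4012 kmol; y_Q = 121 / 4012 = 0.03015.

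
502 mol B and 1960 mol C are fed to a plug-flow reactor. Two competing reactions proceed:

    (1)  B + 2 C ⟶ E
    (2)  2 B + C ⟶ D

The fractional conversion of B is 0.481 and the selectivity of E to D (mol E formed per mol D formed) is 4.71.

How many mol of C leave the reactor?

Conversion of B: B consumed = 0.481 × 502 = 241.5 mol = 1ξ₁ + 2ξ₂.
Selectivity: 1ξ₁ / (1ξ₂) = 4.71 → ξ₁ = 4.71 ξ₂.
Substitute: (1·4.71 + 2) ξ₂ = 241.5 → ξ₂ = 35.99 mol, ξ₁ = 169.5 mol.
Outlet amounts (n = n₀ + Σ ν·ξ):
  B: 502 − 1(169.5) − 2(35.99) = 260.5
  C: 1960 − 2(169.5) − 1(35.99) = 1585
  E: 0 + 1(169.5) = 169.5
  D: 0 + 1(35.99) = 35.99

1590 mol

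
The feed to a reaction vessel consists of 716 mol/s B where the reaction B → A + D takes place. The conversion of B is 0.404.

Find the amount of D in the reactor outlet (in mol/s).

289 mol/s

B reacted = 0.404 × 716 = 289.3 mol/s; ν_B = −1, so ξ = 289.3/1 = 289.3 mol/s.
Outlet amounts (n = n₀ + ν ξ):
  B: 716 − 1(289.3) = 426.7
  A: 0 + 1(289.3) = 289.3
  D: 0 + 1(289.3) = 289.3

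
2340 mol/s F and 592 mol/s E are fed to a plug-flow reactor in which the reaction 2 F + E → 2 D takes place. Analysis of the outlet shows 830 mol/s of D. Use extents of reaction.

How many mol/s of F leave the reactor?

For D: n = n₀ + 2ξ → 830 = 0 + 2ξ, giving ξ = 415 mol/s.
Outlet amounts (n = n₀ + ν ξ):
  F: 2340 − 2(415) = 1510
  E: 592 − 1(415) = 177
  D: 0 + 2(415) = 830

1510 mol/s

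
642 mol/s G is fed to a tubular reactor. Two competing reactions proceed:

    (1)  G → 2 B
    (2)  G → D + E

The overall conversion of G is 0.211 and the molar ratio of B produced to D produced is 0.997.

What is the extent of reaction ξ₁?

ξ₁ = 45.1 mol/s

Conversion of G: G consumed = 0.211 × 642 = 135.5 mol/s = 1ξ₁ + 1ξ₂.
Selectivity: 2ξ₁ / (1ξ₂) = 0.997 → ξ₁ = 0.4985 ξ₂.
Substitute: (1·0.4985 + 1) ξ₂ = 135.5 → ξ₂ = 90.4 mol/s, ξ₁ = 45.06 mol/s.
Outlet amounts (n = n₀ + Σ ν·ξ):
  G: 642 − 1(45.06) − 1(90.4) = 506.5
  B: 0 + 2(45.06) = 90.13
  D: 0 + 1(90.4) = 90.4
  E: 0 + 1(90.4) = 90.4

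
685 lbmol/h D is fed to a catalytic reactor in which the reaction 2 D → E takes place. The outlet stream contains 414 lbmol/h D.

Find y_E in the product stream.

0.247

For D: n = n₀ − 2ξ → 414 = 685 − 2ξ, giving ξ = 135.5 lbmol/h.
Outlet amounts (n = n₀ + ν ξ):
  D: 685 − 2(135.5) = 414
  E: 0 + 1(135.5) = 135.5
Total out = 549.5 lbmol/h; y_E = 135.5 / 549.5 = 0.2466.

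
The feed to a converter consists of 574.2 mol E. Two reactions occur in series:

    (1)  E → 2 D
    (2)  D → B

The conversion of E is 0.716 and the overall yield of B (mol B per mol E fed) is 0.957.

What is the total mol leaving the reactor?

985 mol

Conversion of E: E consumed = 1ξ₁ = 0.716 × 574.2 → ξ₁ = 411.1 mol.
Yield of B: 1ξ₂ / 574.2 = 0.957 → ξ₂ = 549.5 mol.
Outlet amounts (n = n₀ + Σ ν·ξ):
  E: 574.2 − 1(411.1) = 163.1
  D: 0 + 2(411.1) − 1(549.5) = 272.7
  B: 0 + 1(549.5) = 549.5
Total out = 163.1 + 272.7 + 549.5 = 985.3 mol.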